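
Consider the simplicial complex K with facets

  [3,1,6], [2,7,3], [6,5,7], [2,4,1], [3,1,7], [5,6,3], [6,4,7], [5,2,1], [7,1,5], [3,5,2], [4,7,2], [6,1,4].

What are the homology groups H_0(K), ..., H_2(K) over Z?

K has 7 vertices, 18 edges, 12 triangles.
rank ∂_0 = 0, rank ∂_1 = 6 ⇒ b_0 = 7 − 0 − 6 = 1; all invariant factors of ∂_1 are 1 so no torsion. So H_0 ≅ Z.
rank ∂_1 = 6, rank ∂_2 = 12 ⇒ b_1 = 18 − 6 − 12 = 0; ∂_2 has invariant factor(s) [2] giving torsion. So H_1 ≅ Z/2.
rank ∂_2 = 12, rank ∂_3 = 0 ⇒ b_2 = 12 − 12 − 0 = 0. So H_2 ≅ 0.

H_0 = Z,  H_1 = Z/2,  H_2 = 0.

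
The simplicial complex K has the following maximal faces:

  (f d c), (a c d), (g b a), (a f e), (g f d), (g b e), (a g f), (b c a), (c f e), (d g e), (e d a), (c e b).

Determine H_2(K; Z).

H_2 = 0.

Take the total order a < b < c < d < e < f < g on the vertex set. Then K (dimension 2) consists of the simplices:

  0-simplices (7): a, b, c, d, e, f, g
  1-simplices (18): ab, ac, ad, ae, af, ag, bc, be, bg, cd, ce, cf, de, df, dg, ef, eg, fg
  2-simplices (12): abc, abg, acd, ade, aef, afg, bce, beg, cdf, cef, deg, dfg

giving chain groups C_0 ≅ Z^7, C_1 ≅ Z^18, C_2 ≅ Z^12.

∂_1: C_1 → C_0 maps an edge to its endpoints' difference, ∂[p,q] = q − p. For instance
  ∂ab = b − a.
As a 7×18 matrix over Z this has rank 6, with invariant factors (1,1,1,1,1,1).

∂_2: C_2 → C_1 sends each 2-simplex [p,q,r] to [q,r] − [p,r] + [p,q]. For instance
  ∂acd = cd − ad + ac,
  ∂beg = eg − bg + be.
The resulting 18×12 matrix has rank 12, and its Smith normal form has invariant factors (1,1,1,1,1,1,1,1,1,1,1,2).

Now H_k = ker ∂_k / im ∂_{k+1}, so:

  H_2: rank ker ∂_2 − rank ∂_3 = (12 − 12) − 0 = 0, and there is no ∂_3, so H_2 ≅ 0.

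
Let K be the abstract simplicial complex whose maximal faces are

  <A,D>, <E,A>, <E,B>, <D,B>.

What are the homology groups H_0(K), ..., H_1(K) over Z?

Fix the vertex order A < B < D < E and write every simplex with vertices in increasing order. Then dim K = 1 and the simplices of K are:

  0-simplices (4): A, B, D, E
  1-simplices (4): AD, AE, BD, BE

Hence C_0 ≅ Z^4, C_1 ≅ Z^4.

Boundary ∂_1: C_1 → C_0 maps an edge to its endpoints' difference, ∂[p,q] = q − p.
This gives a 4×4 integer matrix of rank 3; reducing to Smith normal form yields diagonal entries (1,1,1).

Computing H_k = (kernel of ∂_k) / (image of ∂_{k+1}):

  H_0: rank C_0 − rank ∂_1 = 4 − 3 = 1, and the invariant factors of ∂_1 are all 1, so H_0 = Z.
  H_1: rank ker ∂_1 − rank ∂_2 = (4 − 3) − 0 = 1, and there is no ∂_2, so H_1 = Z.

As a check, the Euler characteristic is 4 − 4 = 0, which agrees with 1 − 1 = 0.

H_0 = Z,  H_1 = Z.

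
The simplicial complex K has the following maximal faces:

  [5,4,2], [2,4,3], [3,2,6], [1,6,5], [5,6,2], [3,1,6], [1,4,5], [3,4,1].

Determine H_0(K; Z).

H_0 = Z.

Take the total order 1 < 2 < 3 < 4 < 5 < 6 on the vertex set. Then K (dimension 2) consists of the simplices:

  0-simplices (6): [1], [2], [3], [4], [5], [6]
  1-simplices (12): [1,3], [1,4], [1,5], [1,6], [2,3], [2,4], [2,5], [2,6], [3,4], [3,6], [4,5], [5,6]
  2-simplices (8): [1,3,4], [1,3,6], [1,4,5], [1,5,6], [2,3,4], [2,3,6], [2,4,5], [2,5,6]

giving chain groups C_0 ≅ Z^6, C_1 ≅ Z^12, C_2 ≅ Z^8.

Boundary ∂_1: C_1 → C_0 is given by ∂[p,q] = [q] − [p].
As a 6×12 matrix over Z this has rank 5, with invariant factors (1,1,1,1,1).

The boundary map ∂_2: C_2 → C_1 maps a triangle to the signed sum of its edges. For instance
  ∂[2,3,6] = [3,6] − [2,6] + [2,3],
  ∂[2,4,5] = [4,5] − [2,5] + [2,4].
As a 12×8 matrix over Z this has rank 7, with invariant factors (1,1,1,1,1,1,1).

Reading off H_k = ker ∂_k / im ∂_{k+1}:

  H_0: rank C_0 − rank ∂_1 = 6 − 5 = 1, and the invariant factors of ∂_1 are all 1, so H_0 ≅ Z.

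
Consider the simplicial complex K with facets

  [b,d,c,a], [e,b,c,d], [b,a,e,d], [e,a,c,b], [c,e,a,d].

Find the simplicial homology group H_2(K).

K has 5 vertices, 10 edges, 10 triangles, 5 3-simplices.
rank ∂_2 = 6, rank ∂_3 = 4 ⇒ b_2 = 10 − 6 − 4 = 0; all invariant factors of ∂_3 are 1 so no torsion. So H_2 ≅ 0.

H_2 ≅ 0.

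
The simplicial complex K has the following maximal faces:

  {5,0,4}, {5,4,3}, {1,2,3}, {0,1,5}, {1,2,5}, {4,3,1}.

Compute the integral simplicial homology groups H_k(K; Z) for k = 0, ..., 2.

H_0 = Z,  H_1 = Z,  H_2 = 0.

Order the vertices as 0 < 1 < 2 < 3 < 4 < 5. Listing each simplex with vertices in this order, K has dimension 2 with simplices:

  0-simplices (6): [0], [1], [2], [3], [4], [5]
  1-simplices (12): [0,1], [0,4], [0,5], [1,2], [1,3], [1,4], [1,5], [2,3], [2,5], [3,4], [3,5], [4,5]
  2-simplices (6): [0,1,5], [0,4,5], [1,2,3], [1,2,5], [1,3,4], [3,4,5]

Hence C_0 ≅ Z^6, C_1 ≅ Z^12, C_2 ≅ Z^6.

The boundary map ∂_1: C_1 → C_0 maps an edge to its endpoints' difference, ∂[p,q] = q − p.
The resulting 6×12 matrix has rank 5, and its Smith normal form has invariant factors (1,1,1,1,1).

The boundary map ∂_2: C_2 → C_1 sends each 2-simplex [p,q,r] to [q,r] − [p,r] + [p,q]. For instance
  ∂[1,2,3] = [2,3] − [1,3] + [1,2],
  ∂[0,1,5] = [1,5] − [0,5] + [0,1].
The resulting 12×6 matrix has rank 6, and its Smith normal form has invariant factors (1,1,1,1,1,1).

From H_k ≅ ker(∂_k) / im(∂_{k+1}) we obtain:

  H_0: rank C_0 − rank ∂_1 = 6 − 5 = 1, and the invariant factors of ∂_1 are all 1, so H_0 ≅ Z.
  H_1: rank ker ∂_1 − rank ∂_2 = (12 − 5) − 6 = 1, and the invariant factors of ∂_2 are all 1, so H_1 ≅ Z.
  H_2: rank ker ∂_2 − rank ∂_3 = (6 − 6) − 0 = 0, and there is no ∂_3, so H_2 ≅ 0.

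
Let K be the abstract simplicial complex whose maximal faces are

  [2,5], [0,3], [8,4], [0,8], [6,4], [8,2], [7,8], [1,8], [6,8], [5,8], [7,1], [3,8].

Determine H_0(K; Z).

Fix the vertex order 0 < 1 < 2 < 3 < 4 < 5 < 6 < 7 < 8 and write every simplex with vertices in increasing order. Then dim K = 1 and the simplices of K are:

  0-simplices (9): [0], [1], [2], [3], [4], [5], [6], [7], [8]
  1-simplices (12): [0,3], [0,8], [1,7], [1,8], [2,5], [2,8], [3,8], [4,6], [4,8], [5,8], [6,8], [7,8]

giving chain groups C_0 ≅ Z^9, C_1 ≅ Z^12.

The boundary map ∂_1: C_1 → C_0 is given by ∂[p,q] = [q] − [p]. For instance
  ∂[4,8] = [8] − [4].
The resulting 9×12 matrix has rank 8, and its Smith normal form has invariant factors (1,1,1,1,1,1,1,1).

Computing H_k = (kernel of ∂_k) / (image of ∂_{k+1}):

  H_0: rank C_0 − rank ∂_1 = 9 − 8 = 1, and the invariant factors of ∂_1 are all 1, so H_0 = Z.

H_0 = Z.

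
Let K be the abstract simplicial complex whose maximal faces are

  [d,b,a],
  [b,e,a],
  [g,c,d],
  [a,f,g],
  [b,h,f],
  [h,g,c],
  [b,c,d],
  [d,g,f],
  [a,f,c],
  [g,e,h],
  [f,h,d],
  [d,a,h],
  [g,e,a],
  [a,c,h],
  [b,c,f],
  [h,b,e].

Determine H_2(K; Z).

We work with the vertex ordering a < b < c < d < e < f < g < h. The simplices of K, each written with vertices in increasing order, are:

  0-simplices (8): a, b, c, d, e, f, g, h
  1-simplices (24): ab, ac, ad, ae, af, ag, ah, bc, bd, be, bf, bh, cd, cf, cg, ch, df, dg, dh, eg, eh, fg, fh, gh
  2-simplices (16): abd, abe, acf, ach, adh, aeg, afg, bcd, bcf, beh, bfh, cdg, cgh, dfg, dfh, egh

giving chain groups C_0 ≅ Z^8, C_1 ≅ Z^24, C_2 ≅ Z^16.

The boundary map ∂_1: C_1 → C_0 maps an edge to its endpoints' difference, ∂[p,q] = q − p. For instance
  ∂ac = c − a.
This gives a 8×24 integer matrix of rank 7; reducing to Smith normal form yields diagonal entries (1,1,1,1,1,1,1).

The boundary map ∂_2: C_2 → C_1 acts by ∂[p,q,r] = [q,r] − [p,r] + [p,q]. For instance
  ∂bfh = fh − bh + bf,
  ∂abd = bd − ad + ab.
As a 24×16 matrix over Z this has rank 15, with invariant factors (1,1,1,1,1,1,1,1,1,1,1,1,1,1,1).

Reading off H_k = ker ∂_k / im ∂_{k+1}:

  H_2: rank ker ∂_2 − rank ∂_3 = (16 − 15) − 0 = 1, and there is no ∂_3, so H_2 = Z.

H_2 = Z.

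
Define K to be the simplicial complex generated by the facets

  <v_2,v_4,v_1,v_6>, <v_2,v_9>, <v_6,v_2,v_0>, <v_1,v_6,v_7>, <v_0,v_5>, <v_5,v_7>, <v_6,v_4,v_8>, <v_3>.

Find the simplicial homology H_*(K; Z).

H_0 ≅ Z^2,  H_1 ≅ Z,  H_2 = 0,  H_3 = 0.

We work with the vertex ordering v_0 < v_1 < v_2 < v_3 < v_4 < v_5 < v_6 < v_7 < v_8 < v_9. The simplices of K, each written with vertices in increasing order, are:

  0-simplices (10): [v_0], [v_1], [v_2], [v_3], [v_4], [v_5], [v_6], [v_7], [v_8], [v_9]
  1-simplices (15): (15 of them)
  2-simplices (7): [v_0,v_2,v_6], [v_1,v_2,v_4], [v_1,v_2,v_6], [v_1,v_4,v_6], [v_1,v_6,v_7], [v_2,v_4,v_6], [v_4,v_6,v_8]
  3-simplices (1): [v_1,v_2,v_4,v_6]

giving chain groups C_0 ≅ Z^10, C_1 ≅ Z^15, C_2 ≅ Z^7, C_3 ≅ Z^1.

∂_1: C_1 → C_0 sends each edge [p,q] (with p < q) to q − p. For instance
  ∂[v_2,v_9] = [v_9] − [v_2].
The 10×15 boundary matrix has rank 8 and Smith normal form diag(1,1,1,1,1,1,1,1).

The boundary map ∂_2: C_2 → C_1 acts by ∂[p,q,r] = [q,r] − [p,r] + [p,q]. For instance
  ∂[v_1,v_2,v_6] = [v_2,v_6] − [v_1,v_6] + [v_1,v_2],
  ∂[v_4,v_6,v_8] = [v_6,v_8] − [v_4,v_8] + [v_4,v_6].
This gives a 15×7 integer matrix of rank 6; reducing to Smith normal form yields diagonal entries (1,1,1,1,1,1).

Boundary ∂_3: C_3 → C_2 sends each 3-simplex σ to the alternating sum Σ_i (−1)^i (σ with its i-th vertex removed). For instance
  ∂[v_1,v_2,v_4,v_6] = [v_2,v_4,v_6] − [v_1,v_4,v_6] + [v_1,v_2,v_6] − [v_1,v_2,v_4].
As a 7×1 matrix over Z this has rank 1, with invariant factors (1).

Computing H_k = (kernel of ∂_k) / (image of ∂_{k+1}):

  H_0: rank C_0 − rank ∂_1 = 10 − 8 = 2, and the invariant factors of ∂_1 are all 1, so H_0 = Z^2.
  H_1: rank ker ∂_1 − rank ∂_2 = (15 − 8) − 6 = 1, and the invariant factors of ∂_2 are all 1, so H_1 = Z.
  H_2: rank ker ∂_2 − rank ∂_3 = (7 − 6) − 1 = 0, and the invariant factors of ∂_3 are all 1, so H_2 = 0.
  H_3: rank ker ∂_3 − rank ∂_4 = (1 − 1) − 0 = 0, and there is no ∂_4, so H_3 = 0.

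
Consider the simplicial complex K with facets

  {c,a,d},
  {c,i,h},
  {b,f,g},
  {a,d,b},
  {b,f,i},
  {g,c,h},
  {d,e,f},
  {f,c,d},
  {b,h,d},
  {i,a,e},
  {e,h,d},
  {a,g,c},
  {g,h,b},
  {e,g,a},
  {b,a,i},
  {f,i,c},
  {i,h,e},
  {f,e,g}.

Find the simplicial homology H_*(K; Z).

Take the total order a < b < c < d < e < f < g < h < i on the vertex set. Then K (dimension 2) consists of the simplices:

  0-simplices (9): a, b, c, d, e, f, g, h, i
  1-simplices (27): ab, ac, ad, ae, ag, ai, bd, bf, bg, bh, bi, cd, cf, cg, ch, ci, de, df, dh, ef, eg, eh, ei, fg, fi, gh, hi
  2-simplices (18): abd, abi, acd, acg, aeg, aei, bdh, bfg, bfi, bgh, cdf, cfi, cgh, chi, def, deh, efg, ehi

so the chain groups are C_0 ≅ Z^9, C_1 ≅ Z^27, C_2 ≅ Z^18.

Boundary ∂_1: C_1 → C_0 maps an edge to its endpoints' difference, ∂[p,q] = q − p.
The resulting 9×27 matrix has rank 8, and its Smith normal form has invariant factors (1,1,1,1,1,1,1,1).

Boundary ∂_2: C_2 → C_1 maps a triangle to the signed sum of its edges. For instance
  ∂abd = bd − ad + ab,
  ∂ehi = hi − ei + eh.
This gives a 27×18 integer matrix of rank 17; reducing to Smith normal form yields diagonal entries (1,1,1,1,1,1,1,1,1,1,1,1,1,1,1,1,1).

Computing H_k = (kernel of ∂_k) / (image of ∂_{k+1}):

  H_0: rank C_0 − rank ∂_1 = 9 − 8 = 1, and the invariant factors of ∂_1 are all 1, so H_0 = Z.
  H_1: rank ker ∂_1 − rank ∂_2 = (27 − 8) − 17 = 2, and the invariant factors of ∂_2 are all 1, so H_1 = Z^2.
  H_2: rank ker ∂_2 − rank ∂_3 = (18 − 17) − 0 = 1, and there is no ∂_3, so H_2 = Z.

H_0 ≅ Z,  H_1 ≅ Z^2,  H_2 ≅ Z.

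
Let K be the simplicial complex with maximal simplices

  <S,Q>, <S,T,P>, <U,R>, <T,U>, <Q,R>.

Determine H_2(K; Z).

Take the total order P < Q < R < S < T < U on the vertex set. Then K (dimension 2) consists of the simplices:

  0-simplices (6): P, Q, R, S, T, U
  1-simplices (7): PS, PT, QR, QS, RU, ST, TU
  2-simplices (1): PST

so the chain groups are C_0 ≅ Z^6, C_1 ≅ Z^7, C_2 ≅ Z^1.

The boundary map ∂_1: C_1 → C_0 maps an edge to its endpoints' difference, ∂[p,q] = q − p. For instance
  ∂QR = R − Q.
The resulting 6×7 matrix has rank 5, and its Smith normal form has invariant factors (1,1,1,1,1).

Boundary ∂_2: C_2 → C_1 acts by ∂[p,q,r] = [q,r] − [p,r] + [p,q]. For instance
  ∂PST = ST − PT + PS.
This gives a 7×1 integer matrix of rank 1; reducing to Smith normal form yields diagonal entries (1).

Reading off H_k = ker ∂_k / im ∂_{k+1}:

  H_2: rank ker ∂_2 − rank ∂_3 = (1 − 1) − 0 = 0, and there is no ∂_3, so H_2 ≅ 0.

H_2 = 0.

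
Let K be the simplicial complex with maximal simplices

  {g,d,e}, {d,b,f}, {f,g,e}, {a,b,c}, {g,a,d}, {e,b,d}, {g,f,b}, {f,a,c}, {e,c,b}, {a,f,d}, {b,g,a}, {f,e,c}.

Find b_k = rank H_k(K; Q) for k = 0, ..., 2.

Order the vertices as a < b < c < d < e < f < g. Listing each simplex with vertices in this order, K has dimension 2 with simplices:

  0-simplices (7): a, b, c, d, e, f, g
  1-simplices (18): ab, ac, ad, af, ag, bc, bd, be, bf, bg, ce, cf, de, df, dg, ef, eg, fg
  2-simplices (12): abc, abg, acf, adf, adg, bce, bde, bdf, bfg, cef, deg, efg

so the chain groups are C_0 ≅ Z^7, C_1 ≅ Z^18, C_2 ≅ Z^12.

∂_1: C_1 → C_0 is given by ∂[p,q] = [q] − [p].
The 7×18 boundary matrix has rank 6 and Smith normal form diag(1,1,1,1,1,1).

∂_2: C_2 → C_1 sends each 2-simplex [p,q,r] to [q,r] − [p,r] + [p,q]. For instance
  ∂cef = ef − cf + ce,
  ∂adf = df − af + ad.
The 18×12 boundary matrix has rank 12 and Smith normal form diag(1,1,1,1,1,1,1,1,1,1,1,2).

Now H_k = ker ∂_k / im ∂_{k+1}, so:

  H_0: rank C_0 − rank ∂_1 = 7 − 6 = 1, and the invariant factors of ∂_1 are all 1, so H_0 = Z.
  H_1: rank ker ∂_1 − rank ∂_2 = (18 − 6) − 12 = 0, and ∂_2 has invariant factor 2 > 1, so H_1 = Z/2.
  H_2: rank ker ∂_2 − rank ∂_3 = (12 − 12) − 0 = 0, and there is no ∂_3, so H_2 = 0.

Hence the Betti numbers are b_0 = 1, b_1 = 0, b_2 = 0.

b_0 = 1, b_1 = 0, b_2 = 0.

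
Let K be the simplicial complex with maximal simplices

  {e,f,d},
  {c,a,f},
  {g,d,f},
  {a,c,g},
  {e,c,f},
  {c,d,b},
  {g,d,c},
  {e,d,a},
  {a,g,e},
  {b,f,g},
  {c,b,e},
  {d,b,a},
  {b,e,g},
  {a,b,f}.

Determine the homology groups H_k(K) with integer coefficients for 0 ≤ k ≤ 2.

We work with the vertex ordering a < b < c < d < e < f < g. The simplices of K, each written with vertices in increasing order, are:

  0-simplices (7): a, b, c, d, e, f, g
  1-simplices (21): ab, ac, ad, ae, af, ag, bc, bd, be, bf, bg, cd, ce, cf, cg, de, df, dg, ef, eg, fg
  2-simplices (14): abd, abf, acf, acg, ade, aeg, bcd, bce, beg, bfg, cdg, cef, def, dfg

giving chain groups C_0 ≅ Z^7, C_1 ≅ Z^21, C_2 ≅ Z^14.

The boundary map ∂_1: C_1 → C_0 sends each edge [p,q] (with p < q) to q − p. For instance
  ∂de = e − d.
This gives a 7×21 integer matrix of rank 6; reducing to Smith normal form yields diagonal entries (1,1,1,1,1,1).

The boundary map ∂_2: C_2 → C_1 maps a triangle to the signed sum of its edges. For instance
  ∂abd = bd − ad + ab,
  ∂abf = bf − af + ab.
As a 21×14 matrix over Z this has rank 13, with invariant factors (1,1,1,1,1,1,1,1,1,1,1,1,1).

Computing H_k = (kernel of ∂_k) / (image of ∂_{k+1}):

  H_0: rank C_0 − rank ∂_1 = 7 − 6 = 1, and the invariant factors of ∂_1 are all 1, so H_0 ≅ Z.
  H_1: rank ker ∂_1 − rank ∂_2 = (21 − 6) − 13 = 2, and the invariant factors of ∂_2 are all 1, so H_1 ≅ Z^2.
  H_2: rank ker ∂_2 − rank ∂_3 = (14 − 13) − 0 = 1, and there is no ∂_3, so H_2 ≅ Z.

As a check, the Euler characteristic is 7 − 21 + 14 = 0, which agrees with 1 − 2 + 1 = 0.

H_0 = Z,  H_1 = Z^2,  H_2 = Z.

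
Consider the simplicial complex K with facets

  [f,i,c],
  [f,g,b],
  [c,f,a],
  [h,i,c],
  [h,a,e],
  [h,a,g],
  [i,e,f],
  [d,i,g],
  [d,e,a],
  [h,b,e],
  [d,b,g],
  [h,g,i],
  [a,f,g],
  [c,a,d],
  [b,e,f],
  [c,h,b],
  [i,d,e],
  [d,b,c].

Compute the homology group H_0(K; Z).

Fix the vertex order a < b < c < d < e < f < g < h < i and write every simplex with vertices in increasing order. Then dim K = 2 and the simplices of K are:

  0-simplices (9): a, b, c, d, e, f, g, h, i
  1-simplices (27): ac, ad, ae, af, ag, ah, bc, bd, be, bf, bg, bh, cd, cf, ch, ci, de, dg, di, ef, eh, ei, fg, fi, gh, gi, hi
  2-simplices (18): acd, acf, ade, aeh, afg, agh, bcd, bch, bdg, bef, beh, bfg, cfi, chi, dei, dgi, efi, ghi

giving chain groups C_0 ≅ Z^9, C_1 ≅ Z^27, C_2 ≅ Z^18.

Boundary ∂_1: C_1 → C_0 is given by ∂[p,q] = [q] − [p].
The 9×27 boundary matrix has rank 8 and Smith normal form diag(1,1,1,1,1,1,1,1).

∂_2: C_2 → C_1 maps a triangle to the signed sum of its edges. For instance
  ∂bch = ch − bh + bc,
  ∂beh = eh − bh + be.
The 27×18 boundary matrix has rank 17 and Smith normal form diag(1,1,1,1,1,1,1,1,1,1,1,1,1,1,1,1,1).

Computing H_k = (kernel of ∂_k) / (image of ∂_{k+1}):

  H_0: rank C_0 − rank ∂_1 = 9 − 8 = 1, and the invariant factors of ∂_1 are all 1, so H_0 = Z.

H_0 ≅ Z.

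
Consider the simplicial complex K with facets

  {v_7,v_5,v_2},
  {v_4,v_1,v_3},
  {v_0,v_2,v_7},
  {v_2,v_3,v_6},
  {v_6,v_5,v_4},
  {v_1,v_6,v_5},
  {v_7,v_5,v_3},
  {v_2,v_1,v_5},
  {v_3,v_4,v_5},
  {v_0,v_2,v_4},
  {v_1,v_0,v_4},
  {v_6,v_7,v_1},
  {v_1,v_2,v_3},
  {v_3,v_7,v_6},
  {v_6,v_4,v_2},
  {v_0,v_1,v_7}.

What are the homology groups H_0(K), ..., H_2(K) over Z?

K has 8 vertices, 24 edges, 16 triangles.
rank ∂_0 = 0, rank ∂_1 = 7 ⇒ b_0 = 8 − 0 − 7 = 1; all invariant factors of ∂_1 are 1 so no torsion. So H_0 = Z.
rank ∂_1 = 7, rank ∂_2 = 15 ⇒ b_1 = 24 − 7 − 15 = 2; all invariant factors of ∂_2 are 1 so no torsion. So H_1 = Z^2.
rank ∂_2 = 15, rank ∂_3 = 0 ⇒ b_2 = 16 − 15 − 0 = 1. So H_2 = Z.

H_0 = Z,  H_1 = Z^2,  H_2 = Z.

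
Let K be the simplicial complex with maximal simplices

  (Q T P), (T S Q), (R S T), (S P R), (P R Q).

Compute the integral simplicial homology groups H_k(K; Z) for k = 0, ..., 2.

We work with the vertex ordering P < Q < R < S < T. The simplices of K, each written with vertices in increasing order, are:

  0-simplices (5): P, Q, R, S, T
  1-simplices (10): PQ, PR, PS, PT, QR, QS, QT, RS, RT, ST
  2-simplices (5): PQR, PQT, PRS, QST, RST

giving chain groups C_0 ≅ Z^5, C_1 ≅ Z^10, C_2 ≅ Z^5.

∂_1: C_1 → C_0 maps an edge to its endpoints' difference, ∂[p,q] = q − p.
This gives a 5×10 integer matrix of rank 4; reducing to Smith normal form yields diagonal entries (1,1,1,1).

∂_2: C_2 → C_1 acts by ∂[p,q,r] = [q,r] − [p,r] + [p,q]. For instance
  ∂PRS = RS − PS + PR,
  ∂PQT = QT − PT + PQ.
As a 10×5 matrix over Z this has rank 5, with invariant factors (1,1,1,1,1).

Now H_k = ker ∂_k / im ∂_{k+1}, so:

  H_0: rank C_0 − rank ∂_1 = 5 − 4 = 1, and the invariant factors of ∂_1 are all 1, so H_0 = Z.
  H_1: rank ker ∂_1 − rank ∂_2 = (10 − 4) − 5 = 1, and the invariant factors of ∂_2 are all 1, so H_1 = Z.
  H_2: rank ker ∂_2 − rank ∂_3 = (5 − 5) − 0 = 0, and there is no ∂_3, so H_2 = 0.

(K is a triangulation of the Möbius band.)

H_0 = Z,  H_1 = Z,  H_2 = 0.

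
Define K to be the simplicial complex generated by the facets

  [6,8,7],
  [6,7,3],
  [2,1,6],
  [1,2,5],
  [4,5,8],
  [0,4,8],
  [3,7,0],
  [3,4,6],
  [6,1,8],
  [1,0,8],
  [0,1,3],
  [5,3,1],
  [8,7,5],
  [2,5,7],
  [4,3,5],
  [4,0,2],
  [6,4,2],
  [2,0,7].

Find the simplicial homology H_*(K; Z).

H_0 ≅ Z,  H_1 ≅ Z^2,  H_2 ≅ Z.

Take the total order 0 < 1 < 2 < 3 < 4 < 5 < 6 < 7 < 8 on the vertex set. Then K (dimension 2) consists of the simplices:

  0-simplices (9): [0], [1], [2], [3], [4], [5], [6], [7], [8]
  1-simplices (27): (27 of them)
  2-simplices (18): [0,1,3], [0,1,8], [0,2,4], [0,2,7], [0,3,7], [0,4,8], [1,2,5], [1,2,6], [1,3,5], [1,6,8], [2,4,6], [2,5,7], [3,4,5], [3,4,6], [3,6,7], [4,5,8], [5,7,8], [6,7,8]

so the chain groups are C_0 ≅ Z^9, C_1 ≅ Z^27, C_2 ≅ Z^18.

∂_1: C_1 → C_0 maps an edge to its endpoints' difference, ∂[p,q] = q − p. For instance
  ∂[0,2] = [2] − [0].
The resulting 9×27 matrix has rank 8, and its Smith normal form has invariant factors (1,1,1,1,1,1,1,1).

Boundary ∂_2: C_2 → C_1 sends each 2-simplex [p,q,r] to [q,r] − [p,r] + [p,q]. For instance
  ∂[0,1,3] = [1,3] − [0,3] + [0,1],
  ∂[1,2,5] = [2,5] − [1,5] + [1,2].
The 27×18 boundary matrix has rank 17 and Smith normal form diag(1,1,1,1,1,1,1,1,1,1,1,1,1,1,1,1,1).

Reading off H_k = ker ∂_k / im ∂_{k+1}:

  H_0: rank C_0 − rank ∂_1 = 9 − 8 = 1, and the invariant factors of ∂_1 are all 1, so H_0 = Z.
  H_1: rank ker ∂_1 − rank ∂_2 = (27 − 8) − 17 = 2, and the invariant factors of ∂_2 are all 1, so H_1 = Z^2.
  H_2: rank ker ∂_2 − rank ∂_3 = (18 − 17) − 0 = 1, and there is no ∂_3, so H_2 = Z.

As a check, the Euler characteristic is 9 − 27 + 18 = 0, which agrees with 1 − 2 + 1 = 0.
(K is a triangulation of the torus T^2.)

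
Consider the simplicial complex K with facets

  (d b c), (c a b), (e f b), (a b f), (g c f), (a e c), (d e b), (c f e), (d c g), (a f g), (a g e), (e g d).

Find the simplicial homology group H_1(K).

Fix the vertex order a < b < c < d < e < f < g and write every simplex with vertices in increasing order. Then dim K = 2 and the simplices of K are:

  0-simplices (7): a, b, c, d, e, f, g
  1-simplices (18): ab, ac, ae, af, ag, bc, bd, be, bf, cd, ce, cf, cg, de, dg, ef, eg, fg
  2-simplices (12): abc, abf, ace, aeg, afg, bcd, bde, bef, cdg, cef, cfg, deg

so the chain groups are C_0 ≅ Z^7, C_1 ≅ Z^18, C_2 ≅ Z^12.

The boundary map ∂_1: C_1 → C_0 is given by ∂[p,q] = [q] − [p].
As a 7×18 matrix over Z this has rank 6, with invariant factors (1,1,1,1,1,1).

Boundary ∂_2: C_2 → C_1 acts by ∂[p,q,r] = [q,r] − [p,r] + [p,q]. For instance
  ∂cdg = dg − cg + cd,
  ∂cef = ef − cf + ce.
The 18×12 boundary matrix has rank 12 and Smith normal form diag(1,1,1,1,1,1,1,1,1,1,1,2).

Now H_k = ker ∂_k / im ∂_{k+1}, so:

  H_1: rank ker ∂_1 − rank ∂_2 = (18 − 6) − 12 = 0, and ∂_2 has invariant factor 2 > 1, so H_1 = Z/2Z.

(K is a triangulation of the real projective plane RP^2.)

H_1 = Z/2Z.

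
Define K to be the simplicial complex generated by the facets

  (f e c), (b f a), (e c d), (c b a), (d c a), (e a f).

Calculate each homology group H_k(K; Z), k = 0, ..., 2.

H_0 = Z,  H_1 = Z,  H_2 = 0.

Order the vertices as a < b < c < d < e < f. Listing each simplex with vertices in this order, K has dimension 2 with simplices:

  0-simplices (6): a, b, c, d, e, f
  1-simplices (12): ab, ac, ad, ae, af, bc, bf, cd, ce, cf, de, ef
  2-simplices (6): abc, abf, acd, aef, cde, cef

giving chain groups C_0 ≅ Z^6, C_1 ≅ Z^12, C_2 ≅ Z^6.

Boundary ∂_1: C_1 → C_0 is given by ∂[p,q] = [q] − [p]. For instance
  ∂cf = f − c.
The 6×12 boundary matrix has rank 5 and Smith normal form diag(1,1,1,1,1).

Boundary ∂_2: C_2 → C_1 maps a triangle to the signed sum of its edges. For instance
  ∂abc = bc − ac + ab,
  ∂acd = cd − ad + ac.
The 12×6 boundary matrix has rank 6 and Smith normal form diag(1,1,1,1,1,1).

Now H_k = ker ∂_k / im ∂_{k+1}, so:

  H_0: rank C_0 − rank ∂_1 = 6 − 5 = 1, and the invariant factors of ∂_1 are all 1, so H_0 ≅ Z.
  H_1: rank ker ∂_1 − rank ∂_2 = (12 − 5) − 6 = 1, and the invariant factors of ∂_2 are all 1, so H_1 ≅ Z.
  H_2: rank ker ∂_2 − rank ∂_3 = (6 − 6) − 0 = 0, and there is no ∂_3, so H_2 ≅ 0.

(K is a triangulation of the cylinder S^1 x I.)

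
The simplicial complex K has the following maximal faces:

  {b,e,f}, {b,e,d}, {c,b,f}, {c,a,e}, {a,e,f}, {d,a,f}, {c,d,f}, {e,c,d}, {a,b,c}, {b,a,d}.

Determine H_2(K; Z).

Fix the vertex order a < b < c < d < e < f and write every simplex with vertices in increasing order. Then dim K = 2 and the simplices of K are:

  0-simplices (6): a, b, c, d, e, f
  1-simplices (15): ab, ac, ad, ae, af, bc, bd, be, bf, cd, ce, cf, de, df, ef
  2-simplices (10): abc, abd, ace, adf, aef, bcf, bde, bef, cde, cdf

Hence C_0 ≅ Z^6, C_1 ≅ Z^15, C_2 ≅ Z^10.

The boundary map ∂_1: C_1 → C_0 is given by ∂[p,q] = [q] − [p].
As a 6×15 matrix over Z this has rank 5, with invariant factors (1,1,1,1,1).

The boundary map ∂_2: C_2 → C_1 sends each 2-simplex [p,q,r] to [q,r] − [p,r] + [p,q]. For instance
  ∂cdf = df − cf + cd,
  ∂adf = df − af + ad.
This gives a 15×10 integer matrix of rank 10; reducing to Smith normal form yields diagonal entries (1,1,1,1,1,1,1,1,1,2).

From H_k ≅ ker(∂_k) / im(∂_{k+1}) we obtain:

  H_2: rank ker ∂_2 − rank ∂_3 = (10 − 10) − 0 = 0, and there is no ∂_3, so H_2 ≅ 0.

(K is a triangulation of the real projective plane RP^2.)

H_2 ≅ 0.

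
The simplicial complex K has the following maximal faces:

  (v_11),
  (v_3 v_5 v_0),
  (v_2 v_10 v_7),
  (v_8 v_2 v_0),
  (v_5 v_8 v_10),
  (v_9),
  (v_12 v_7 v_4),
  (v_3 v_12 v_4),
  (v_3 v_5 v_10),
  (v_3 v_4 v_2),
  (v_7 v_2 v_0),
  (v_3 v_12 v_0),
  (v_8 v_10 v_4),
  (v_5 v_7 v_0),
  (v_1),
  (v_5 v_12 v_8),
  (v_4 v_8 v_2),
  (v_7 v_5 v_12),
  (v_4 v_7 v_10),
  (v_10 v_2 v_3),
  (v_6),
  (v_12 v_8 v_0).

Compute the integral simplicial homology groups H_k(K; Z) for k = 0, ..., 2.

Order the vertices as v_0 < v_1 < v_2 < v_3 < v_4 < v_5 < v_6 < v_7 < v_8 < v_9 < v_10 < v_11 < v_12. Listing each simplex with vertices in this order, K has dimension 2 with simplices:

  0-simplices (13): [v_0], [v_1], [v_2], [v_3], [v_4], [v_5], [v_6], [v_7], [v_8], [v_9], [v_10], [v_11], [v_12]
  1-simplices (27): (27 of them)
  2-simplices (18): (18 of them)

giving chain groups C_0 ≅ Z^13, C_1 ≅ Z^27, C_2 ≅ Z^18.

The boundary map ∂_1: C_1 → C_0 maps an edge to its endpoints' difference, ∂[p,q] = q − p. For instance
  ∂[v_3,v_12] = [v_12] − [v_3].
This gives a 13×27 integer matrix of rank 8; reducing to Smith normal form yields diagonal entries (1,1,1,1,1,1,1,1).

Boundary ∂_2: C_2 → C_1 acts by ∂[p,q,r] = [q,r] − [p,r] + [p,q]. For instance
  ∂[v_5,v_8,v_12] = [v_8,v_12] − [v_5,v_12] + [v_5,v_8],
  ∂[v_4,v_7,v_10] = [v_7,v_10] − [v_4,v_10] + [v_4,v_7].
The 27×18 boundary matrix has rank 18 and Smith normal form diag(1,1,1,1,1,1,1,1,1,1,1,1,1,1,1,1,1,2).

Now H_k = ker ∂_k / im ∂_{k+1}, so:

  H_0: rank C_0 − rank ∂_1 = 13 − 8 = 5, and the invariant factors of ∂_1 are all 1, so H_0 ≅ Z^5.
  H_1: rank ker ∂_1 − rank ∂_2 = (27 − 8) − 18 = 1, and ∂_2 has invariant factor 2 > 1, so H_1 ≅ Z ⊕ Z/2.
  H_2: rank ker ∂_2 − rank ∂_3 = (18 − 18) − 0 = 0, and there is no ∂_3, so H_2 ≅ 0.

(K is a triangulation of the disjoint union of the Klein bottle and a set of 4 points.)

H_0 ≅ Z^5,  H_1 ≅ Z ⊕ Z/2,  H_2 = 0.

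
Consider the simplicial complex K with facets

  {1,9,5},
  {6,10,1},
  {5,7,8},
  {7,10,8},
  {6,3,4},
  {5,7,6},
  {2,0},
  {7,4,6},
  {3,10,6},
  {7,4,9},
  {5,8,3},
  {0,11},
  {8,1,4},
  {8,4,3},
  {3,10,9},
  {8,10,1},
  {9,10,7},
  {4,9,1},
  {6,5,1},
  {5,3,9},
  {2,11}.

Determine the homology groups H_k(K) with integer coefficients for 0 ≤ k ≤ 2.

We work with the vertex ordering 0 < 1 < 2 < 3 < 4 < 5 < 6 < 7 < 8 < 9 < 10 < 11. The simplices of K, each written with vertices in increasing order, are:

  0-simplices (12): [0], [1], [2], [3], [4], [5], [6], [7], [8], [9], [10], [11]
  1-simplices (30): (30 of them)
  2-simplices (18): (18 of them)

Hence C_0 ≅ Z^12, C_1 ≅ Z^30, C_2 ≅ Z^18.

∂_1: C_1 → C_0 sends each edge [p,q] (with p < q) to q − p. For instance
  ∂[3,4] = [4] − [3].
The resulting 12×30 matrix has rank 10, and its Smith normal form has invariant factors (1,1,1,1,1,1,1,1,1,1).

Boundary ∂_2: C_2 → C_1 acts by ∂[p,q,r] = [q,r] − [p,r] + [p,q]. For instance
  ∂[5,7,8] = [7,8] − [5,8] + [5,7],
  ∂[1,8,10] = [8,10] − [1,10] + [1,8].
This gives a 30×18 integer matrix of rank 17; reducing to Smith normal form yields diagonal entries (1,1,1,1,1,1,1,1,1,1,1,1,1,1,1,1,1).

From H_k ≅ ker(∂_k) / im(∂_{k+1}) we obtain:

  H_0: rank C_0 − rank ∂_1 = 12 − 10 = 2, and the invariant factors of ∂_1 are all 1, so H_0 ≅ Z^2.
  H_1: rank ker ∂_1 − rank ∂_2 = (30 − 10) − 17 = 3, and the invariant factors of ∂_2 are all 1, so H_1 ≅ Z^3.
  H_2: rank ker ∂_2 − rank ∂_3 = (18 − 17) − 0 = 1, and there is no ∂_3, so H_2 ≅ Z.

As a check, the Euler characteristic is 12 − 30 + 18 = 0, which agrees with 2 − 3 + 1 = 0.
(K is a triangulation of the disjoint union of the torus T^2 and the circle S^1.)

H_0 = Z^2,  H_1 = Z^3,  H_2 = Z.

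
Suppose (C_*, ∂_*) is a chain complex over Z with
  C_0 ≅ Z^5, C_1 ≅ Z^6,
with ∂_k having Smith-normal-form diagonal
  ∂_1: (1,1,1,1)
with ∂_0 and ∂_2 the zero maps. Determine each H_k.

H_0: b_0 = 5 − 0 − 4 = 1; torsion from ∂_1 factors > 1: none. So H_0 ≅ Z.
H_1: b_1 = 6 − 4 − 0 = 2; torsion from ∂_2 factors > 1: none. So H_1 ≅ Z^2.

H_0 ≅ Z,  H_1 ≅ Z^2.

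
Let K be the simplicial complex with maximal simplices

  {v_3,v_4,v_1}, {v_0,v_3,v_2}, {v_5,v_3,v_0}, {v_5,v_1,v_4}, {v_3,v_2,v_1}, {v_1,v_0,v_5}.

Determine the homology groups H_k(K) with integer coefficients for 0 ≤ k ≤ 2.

We work with the vertex ordering v_0 < v_1 < v_2 < v_3 < v_4 < v_5. The simplices of K, each written with vertices in increasing order, are:

  0-simplices (6): [v_0], [v_1], [v_2], [v_3], [v_4], [v_5]
  1-simplices (12): [v_0,v_1], [v_0,v_2], [v_0,v_3], [v_0,v_5], [v_1,v_2], [v_1,v_3], [v_1,v_4], [v_1,v_5], [v_2,v_3], [v_3,v_4], [v_3,v_5], [v_4,v_5]
  2-simplices (6): [v_0,v_1,v_5], [v_0,v_2,v_3], [v_0,v_3,v_5], [v_1,v_2,v_3], [v_1,v_3,v_4], [v_1,v_4,v_5]

giving chain groups C_0 ≅ Z^6, C_1 ≅ Z^12, C_2 ≅ Z^6.

The boundary map ∂_1: C_1 → C_0 sends each edge [p,q] (with p < q) to q − p. For instance
  ∂[v_0,v_1] = [v_1] − [v_0].
As a 6×12 matrix over Z this has rank 5, with invariant factors (1,1,1,1,1).

The boundary map ∂_2: C_2 → C_1 sends each 2-simplex [p,q,r] to [q,r] − [p,r] + [p,q]. For instance
  ∂[v_1,v_2,v_3] = [v_2,v_3] − [v_1,v_3] + [v_1,v_2],
  ∂[v_0,v_1,v_5] = [v_1,v_5] − [v_0,v_5] + [v_0,v_1].
The resulting 12×6 matrix has rank 6, and its Smith normal form has invariant factors (1,1,1,1,1,1).

Computing H_k = (kernel of ∂_k) / (image of ∂_{k+1}):

  H_0: rank C_0 − rank ∂_1 = 6 − 5 = 1, and the invariant factors of ∂_1 are all 1, so H_0 ≅ Z.
  H_1: rank ker ∂_1 − rank ∂_2 = (12 − 5) − 6 = 1, and the invariant factors of ∂_2 are all 1, so H_1 ≅ Z.
  H_2: rank ker ∂_2 − rank ∂_3 = (6 − 6) − 0 = 0, and there is no ∂_3, so H_2 ≅ 0.

(K is a triangulation of the cylinder S^1 x I.)

H_0 = Z,  H_1 = Z,  H_2 = 0.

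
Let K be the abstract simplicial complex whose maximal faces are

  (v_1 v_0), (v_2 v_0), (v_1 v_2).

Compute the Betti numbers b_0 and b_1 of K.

Take the total order v_0 < v_1 < v_2 on the vertex set. Then K (dimension 1) consists of the simplices:

  0-simplices (3): [v_0], [v_1], [v_2]
  1-simplices (3): [v_0,v_1], [v_0,v_2], [v_1,v_2]

giving chain groups C_0 ≅ Z^3, C_1 ≅ Z^3.

Boundary ∂_1: C_1 → C_0 sends each edge [p,q] (with p < q) to q − p.
The 3×3 boundary matrix has rank 2 and Smith normal form diag(1,1).

Computing H_k = (kernel of ∂_k) / (image of ∂_{k+1}):

  H_0: rank C_0 − rank ∂_1 = 3 − 2 = 1, and the invariant factors of ∂_1 are all 1, so H_0 ≅ Z.
  H_1: rank ker ∂_1 − rank ∂_2 = (3 − 2) − 0 = 1, and there is no ∂_2, so H_1 ≅ Z.

As a check, the Euler characteristic is 3 − 3 = 0, which agrees with 1 − 1 = 0.

Hence the Betti numbers are b_0 = 1, b_1 = 1.

b_0 = 1, b_1 = 1.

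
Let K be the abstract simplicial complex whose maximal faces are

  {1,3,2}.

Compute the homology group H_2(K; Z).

H_2 ≅ 0.

We work with the vertex ordering 1 < 2 < 3. The simplices of K, each written with vertices in increasing order, are:

  0-simplices (3): [1], [2], [3]
  1-simplices (3): [1,2], [1,3], [2,3]
  2-simplices (1): [1,2,3]

so the chain groups are C_0 ≅ Z^3, C_1 ≅ Z^3, C_2 ≅ Z^1.

∂_1: C_1 → C_0 sends each edge [p,q] (with p < q) to q − p. For instance
  ∂[2,3] = [3] − [2].
The resulting 3×3 matrix has rank 2, and its Smith normal form has invariant factors (1,1).

∂_2: C_2 → C_1 maps a triangle to the signed sum of its edges. For instance
  ∂[1,2,3] = [2,3] − [1,3] + [1,2].
The 3×1 boundary matrix has rank 1 and Smith normal form diag(1).

Reading off H_k = ker ∂_k / im ∂_{k+1}:

  H_2: rank ker ∂_2 − rank ∂_3 = (1 − 1) − 0 = 0, and there is no ∂_3, so H_2 ≅ 0.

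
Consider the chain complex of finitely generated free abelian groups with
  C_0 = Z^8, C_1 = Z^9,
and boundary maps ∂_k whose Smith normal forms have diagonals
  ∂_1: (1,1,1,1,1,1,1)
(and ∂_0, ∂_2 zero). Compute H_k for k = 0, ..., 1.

H_0: b_0 = 8 − 0 − 7 = 1; torsion from ∂_1 factors > 1: none. So H_0 ≅ Z.
H_1: b_1 = 9 − 7 − 0 = 2; torsion from ∂_2 factors > 1: none. So H_1 ≅ Z^2.

H_0 ≅ Z,  H_1 ≅ Z^2.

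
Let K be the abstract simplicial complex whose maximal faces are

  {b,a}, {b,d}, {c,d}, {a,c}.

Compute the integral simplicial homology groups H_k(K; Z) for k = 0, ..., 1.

We work with the vertex ordering a < b < c < d. The simplices of K, each written with vertices in increasing order, are:

  0-simplices (4): a, b, c, d
  1-simplices (4): ab, ac, bd, cd

Hence C_0 ≅ Z^4, C_1 ≅ Z^4.

∂_1: C_1 → C_0 sends each edge [p,q] (with p < q) to q − p. For instance
  ∂bd = d − b.
The resulting 4×4 matrix has rank 3, and its Smith normal form has invariant factors (1,1,1).

Computing H_k = (kernel of ∂_k) / (image of ∂_{k+1}):

  H_0: rank C_0 − rank ∂_1 = 4 − 3 = 1, and the invariant factors of ∂_1 are all 1, so H_0 ≅ Z.
  H_1: rank ker ∂_1 − rank ∂_2 = (4 − 3) − 0 = 1, and there is no ∂_2, so H_1 ≅ Z.

As a check, the Euler characteristic is 4 − 4 = 0, which agrees with 1 − 1 = 0.
(K is a triangulation of the circle S^1.)

H_0 ≅ Z,  H_1 ≅ Z.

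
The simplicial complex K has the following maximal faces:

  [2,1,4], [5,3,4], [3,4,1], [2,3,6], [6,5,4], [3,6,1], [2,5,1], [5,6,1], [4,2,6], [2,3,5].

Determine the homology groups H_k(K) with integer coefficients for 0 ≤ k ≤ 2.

H_0 = Z,  H_1 = Z/2,  H_2 = 0.

Take the total order 1 < 2 < 3 < 4 < 5 < 6 on the vertex set. Then K (dimension 2) consists of the simplices:

  0-simplices (6): [1], [2], [3], [4], [5], [6]
  1-simplices (15): [1,2], [1,3], [1,4], [1,5], [1,6], [2,3], [2,4], [2,5], [2,6], [3,4], [3,5], [3,6], [4,5], [4,6], [5,6]
  2-simplices (10): [1,2,4], [1,2,5], [1,3,4], [1,3,6], [1,5,6], [2,3,5], [2,3,6], [2,4,6], [3,4,5], [4,5,6]

giving chain groups C_0 ≅ Z^6, C_1 ≅ Z^15, C_2 ≅ Z^10.

Boundary ∂_1: C_1 → C_0 is given by ∂[p,q] = [q] − [p].
As a 6×15 matrix over Z this has rank 5, with invariant factors (1,1,1,1,1).

The boundary map ∂_2: C_2 → C_1 acts by ∂[p,q,r] = [q,r] − [p,r] + [p,q]. For instance
  ∂[1,2,5] = [2,5] − [1,5] + [1,2],
  ∂[4,5,6] = [5,6] − [4,6] + [4,5].
This gives a 15×10 integer matrix of rank 10; reducing to Smith normal form yields diagonal entries (1,1,1,1,1,1,1,1,1,2).

Now H_k = ker ∂_k / im ∂_{k+1}, so:

  H_0: rank C_0 − rank ∂_1 = 6 − 5 = 1, and the invariant factors of ∂_1 are all 1, so H_0 ≅ Z.
  H_1: rank ker ∂_1 − rank ∂_2 = (15 − 5) − 10 = 0, and ∂_2 has invariant factor 2 > 1, so H_1 ≅ Z/2.
  H_2: rank ker ∂_2 − rank ∂_3 = (10 − 10) − 0 = 0, and there is no ∂_3, so H_2 ≅ 0.

(K is a triangulation of the real projective plane RP^2.)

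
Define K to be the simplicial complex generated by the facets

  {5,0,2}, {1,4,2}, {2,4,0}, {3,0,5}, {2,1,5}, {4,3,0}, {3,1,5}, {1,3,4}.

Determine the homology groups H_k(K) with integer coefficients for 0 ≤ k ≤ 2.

We work with the vertex ordering 0 < 1 < 2 < 3 < 4 < 5. The simplices of K, each written with vertices in increasing order, are:

  0-simplices (6): [0], [1], [2], [3], [4], [5]
  1-simplices (12): [0,2], [0,3], [0,4], [0,5], [1,2], [1,3], [1,4], [1,5], [2,4], [2,5], [3,4], [3,5]
  2-simplices (8): [0,2,4], [0,2,5], [0,3,4], [0,3,5], [1,2,4], [1,2,5], [1,3,4], [1,3,5]

Hence C_0 ≅ Z^6, C_1 ≅ Z^12, C_2 ≅ Z^8.

The boundary map ∂_1: C_1 → C_0 maps an edge to its endpoints' difference, ∂[p,q] = q − p. For instance
  ∂[0,2] = [2] − [0].
The resulting 6×12 matrix has rank 5, and its Smith normal form has invariant factors (1,1,1,1,1).

The boundary map ∂_2: C_2 → C_1 sends each 2-simplex [p,q,r] to [q,r] − [p,r] + [p,q]. For instance
  ∂[1,3,4] = [3,4] − [1,4] + [1,3],
  ∂[0,3,5] = [3,5] − [0,5] + [0,3].
The resulting 12×8 matrix has rank 7, and its Smith normal form has invariant factors (1,1,1,1,1,1,1).

Now H_k = ker ∂_k / im ∂_{k+1}, so:

  H_0: rank C_0 − rank ∂_1 = 6 − 5 = 1, and the invariant factors of ∂_1 are all 1, so H_0 ≅ Z.
  H_1: rank ker ∂_1 − rank ∂_2 = (12 − 5) − 7 = 0, and the invariant factors of ∂_2 are all 1, so H_1 ≅ 0.
  H_2: rank ker ∂_2 − rank ∂_3 = (8 − 7) − 0 = 1, and there is no ∂_3, so H_2 ≅ Z.

As a check, the Euler characteristic is 6 − 12 + 8 = 2, which agrees with 1 − 0 + 1 = 2.
(K is a triangulation of the 2-sphere S^2.)

H_0 ≅ Z,  H_1 = 0,  H_2 ≅ Z.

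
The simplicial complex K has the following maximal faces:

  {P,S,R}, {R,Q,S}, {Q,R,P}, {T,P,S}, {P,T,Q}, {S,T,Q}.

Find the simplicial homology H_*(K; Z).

H_0 = Z,  H_1 = 0,  H_2 = Z.

Order the vertices as P < Q < R < S < T. Listing each simplex with vertices in this order, K has dimension 2 with simplices:

  0-simplices (5): P, Q, R, S, T
  1-simplices (9): PQ, PR, PS, PT, QR, QS, QT, RS, ST
  2-simplices (6): PQR, PQT, PRS, PST, QRS, QST

giving chain groups C_0 ≅ Z^5, C_1 ≅ Z^9, C_2 ≅ Z^6.

Boundary ∂_1: C_1 → C_0 maps an edge to its endpoints' difference, ∂[p,q] = q − p. For instance
  ∂ST = T − S.
This gives a 5×9 integer matrix of rank 4; reducing to Smith normal form yields diagonal entries (1,1,1,1).

The boundary map ∂_2: C_2 → C_1 sends each 2-simplex [p,q,r] to [q,r] − [p,r] + [p,q]. For instance
  ∂PQT = QT − PT + PQ,
  ∂PQR = QR − PR + PQ.
As a 9×6 matrix over Z this has rank 5, with invariant factors (1,1,1,1,1).

Computing H_k = (kernel of ∂_k) / (image of ∂_{k+1}):

  H_0: rank C_0 − rank ∂_1 = 5 − 4 = 1, and the invariant factors of ∂_1 are all 1, so H_0 ≅ Z.
  H_1: rank ker ∂_1 − rank ∂_2 = (9 − 4) − 5 = 0, and the invariant factors of ∂_2 are all 1, so H_1 ≅ 0.
  H_2: rank ker ∂_2 − rank ∂_3 = (6 − 5) − 0 = 1, and there is no ∂_3, so H_2 ≅ Z.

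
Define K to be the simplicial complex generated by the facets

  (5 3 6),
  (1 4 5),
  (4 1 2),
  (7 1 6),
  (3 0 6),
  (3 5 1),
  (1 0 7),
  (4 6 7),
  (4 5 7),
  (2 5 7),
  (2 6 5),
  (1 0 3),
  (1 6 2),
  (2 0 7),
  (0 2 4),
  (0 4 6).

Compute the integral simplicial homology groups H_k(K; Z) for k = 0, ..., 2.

H_0 ≅ Z,  H_1 ≅ Z^2,  H_2 ≅ Z.

We work with the vertex ordering 0 < 1 < 2 < 3 < 4 < 5 < 6 < 7. The simplices of K, each written with vertices in increasing order, are:

  0-simplices (8): [0], [1], [2], [3], [4], [5], [6], [7]
  1-simplices (24): (24 of them)
  2-simplices (16): [0,1,3], [0,1,7], [0,2,4], [0,2,7], [0,3,6], [0,4,6], [1,2,4], [1,2,6], [1,3,5], [1,4,5], [1,6,7], [2,5,6], [2,5,7], [3,5,6], [4,5,7], [4,6,7]

giving chain groups C_0 ≅ Z^8, C_1 ≅ Z^24, C_2 ≅ Z^16.

The boundary map ∂_1: C_1 → C_0 is given by ∂[p,q] = [q] − [p]. For instance
  ∂[2,6] = [6] − [2].
This gives a 8×24 integer matrix of rank 7; reducing to Smith normal form yields diagonal entries (1,1,1,1,1,1,1).

∂_2: C_2 → C_1 sends each 2-simplex [p,q,r] to [q,r] − [p,r] + [p,q]. For instance
  ∂[1,6,7] = [6,7] − [1,7] + [1,6],
  ∂[0,1,3] = [1,3] − [0,3] + [0,1].
The 24×16 boundary matrix has rank 15 and Smith normal form diag(1,1,1,1,1,1,1,1,1,1,1,1,1,1,1).

Computing H_k = (kernel of ∂_k) / (image of ∂_{k+1}):

  H_0: rank C_0 − rank ∂_1 = 8 − 7 = 1, and the invariant factors of ∂_1 are all 1, so H_0 = Z.
  H_1: rank ker ∂_1 − rank ∂_2 = (24 − 7) − 15 = 2, and the invariant factors of ∂_2 are all 1, so H_1 = Z^2.
  H_2: rank ker ∂_2 − rank ∂_3 = (16 − 15) − 0 = 1, and there is no ∂_3, so H_2 = Z.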